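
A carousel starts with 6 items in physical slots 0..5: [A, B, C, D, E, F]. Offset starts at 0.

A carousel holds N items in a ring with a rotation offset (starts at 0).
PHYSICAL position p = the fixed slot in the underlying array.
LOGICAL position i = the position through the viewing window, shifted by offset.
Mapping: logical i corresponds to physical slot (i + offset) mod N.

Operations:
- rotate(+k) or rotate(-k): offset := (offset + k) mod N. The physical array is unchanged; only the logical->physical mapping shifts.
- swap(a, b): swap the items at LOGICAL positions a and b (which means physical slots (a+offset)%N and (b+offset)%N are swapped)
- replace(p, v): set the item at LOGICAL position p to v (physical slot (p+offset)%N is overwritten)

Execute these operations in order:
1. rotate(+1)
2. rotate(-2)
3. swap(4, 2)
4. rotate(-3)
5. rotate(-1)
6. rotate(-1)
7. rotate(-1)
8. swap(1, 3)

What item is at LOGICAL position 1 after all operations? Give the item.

After op 1 (rotate(+1)): offset=1, physical=[A,B,C,D,E,F], logical=[B,C,D,E,F,A]
After op 2 (rotate(-2)): offset=5, physical=[A,B,C,D,E,F], logical=[F,A,B,C,D,E]
After op 3 (swap(4, 2)): offset=5, physical=[A,D,C,B,E,F], logical=[F,A,D,C,B,E]
After op 4 (rotate(-3)): offset=2, physical=[A,D,C,B,E,F], logical=[C,B,E,F,A,D]
After op 5 (rotate(-1)): offset=1, physical=[A,D,C,B,E,F], logical=[D,C,B,E,F,A]
After op 6 (rotate(-1)): offset=0, physical=[A,D,C,B,E,F], logical=[A,D,C,B,E,F]
After op 7 (rotate(-1)): offset=5, physical=[A,D,C,B,E,F], logical=[F,A,D,C,B,E]
After op 8 (swap(1, 3)): offset=5, physical=[C,D,A,B,E,F], logical=[F,C,D,A,B,E]

Answer: C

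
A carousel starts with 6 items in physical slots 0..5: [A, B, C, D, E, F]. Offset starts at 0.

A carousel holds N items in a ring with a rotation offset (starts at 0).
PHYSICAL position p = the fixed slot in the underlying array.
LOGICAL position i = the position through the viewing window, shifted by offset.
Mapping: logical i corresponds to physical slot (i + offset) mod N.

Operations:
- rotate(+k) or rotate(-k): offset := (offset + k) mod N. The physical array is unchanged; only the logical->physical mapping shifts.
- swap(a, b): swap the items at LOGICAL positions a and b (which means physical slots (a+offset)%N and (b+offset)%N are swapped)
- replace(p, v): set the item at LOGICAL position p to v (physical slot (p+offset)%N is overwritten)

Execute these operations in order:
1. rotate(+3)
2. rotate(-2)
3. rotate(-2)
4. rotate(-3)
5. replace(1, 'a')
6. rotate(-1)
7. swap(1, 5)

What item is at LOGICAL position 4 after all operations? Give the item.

After op 1 (rotate(+3)): offset=3, physical=[A,B,C,D,E,F], logical=[D,E,F,A,B,C]
After op 2 (rotate(-2)): offset=1, physical=[A,B,C,D,E,F], logical=[B,C,D,E,F,A]
After op 3 (rotate(-2)): offset=5, physical=[A,B,C,D,E,F], logical=[F,A,B,C,D,E]
After op 4 (rotate(-3)): offset=2, physical=[A,B,C,D,E,F], logical=[C,D,E,F,A,B]
After op 5 (replace(1, 'a')): offset=2, physical=[A,B,C,a,E,F], logical=[C,a,E,F,A,B]
After op 6 (rotate(-1)): offset=1, physical=[A,B,C,a,E,F], logical=[B,C,a,E,F,A]
After op 7 (swap(1, 5)): offset=1, physical=[C,B,A,a,E,F], logical=[B,A,a,E,F,C]

Answer: F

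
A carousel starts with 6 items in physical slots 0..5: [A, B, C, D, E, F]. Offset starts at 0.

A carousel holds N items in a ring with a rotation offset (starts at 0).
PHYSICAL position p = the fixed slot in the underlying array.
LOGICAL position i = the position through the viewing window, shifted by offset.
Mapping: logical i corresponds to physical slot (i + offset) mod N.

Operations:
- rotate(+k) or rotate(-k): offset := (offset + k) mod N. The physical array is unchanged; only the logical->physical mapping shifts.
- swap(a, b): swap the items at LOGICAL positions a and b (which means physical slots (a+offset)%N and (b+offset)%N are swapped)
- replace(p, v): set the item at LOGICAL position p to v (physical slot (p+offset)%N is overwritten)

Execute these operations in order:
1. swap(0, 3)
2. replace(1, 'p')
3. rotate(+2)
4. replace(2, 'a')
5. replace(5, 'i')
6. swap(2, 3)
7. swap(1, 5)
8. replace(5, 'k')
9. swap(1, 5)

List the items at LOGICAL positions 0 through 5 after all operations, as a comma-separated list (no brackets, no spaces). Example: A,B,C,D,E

Answer: C,k,F,a,D,i

Derivation:
After op 1 (swap(0, 3)): offset=0, physical=[D,B,C,A,E,F], logical=[D,B,C,A,E,F]
After op 2 (replace(1, 'p')): offset=0, physical=[D,p,C,A,E,F], logical=[D,p,C,A,E,F]
After op 3 (rotate(+2)): offset=2, physical=[D,p,C,A,E,F], logical=[C,A,E,F,D,p]
After op 4 (replace(2, 'a')): offset=2, physical=[D,p,C,A,a,F], logical=[C,A,a,F,D,p]
After op 5 (replace(5, 'i')): offset=2, physical=[D,i,C,A,a,F], logical=[C,A,a,F,D,i]
After op 6 (swap(2, 3)): offset=2, physical=[D,i,C,A,F,a], logical=[C,A,F,a,D,i]
After op 7 (swap(1, 5)): offset=2, physical=[D,A,C,i,F,a], logical=[C,i,F,a,D,A]
After op 8 (replace(5, 'k')): offset=2, physical=[D,k,C,i,F,a], logical=[C,i,F,a,D,k]
After op 9 (swap(1, 5)): offset=2, physical=[D,i,C,k,F,a], logical=[C,k,F,a,D,i]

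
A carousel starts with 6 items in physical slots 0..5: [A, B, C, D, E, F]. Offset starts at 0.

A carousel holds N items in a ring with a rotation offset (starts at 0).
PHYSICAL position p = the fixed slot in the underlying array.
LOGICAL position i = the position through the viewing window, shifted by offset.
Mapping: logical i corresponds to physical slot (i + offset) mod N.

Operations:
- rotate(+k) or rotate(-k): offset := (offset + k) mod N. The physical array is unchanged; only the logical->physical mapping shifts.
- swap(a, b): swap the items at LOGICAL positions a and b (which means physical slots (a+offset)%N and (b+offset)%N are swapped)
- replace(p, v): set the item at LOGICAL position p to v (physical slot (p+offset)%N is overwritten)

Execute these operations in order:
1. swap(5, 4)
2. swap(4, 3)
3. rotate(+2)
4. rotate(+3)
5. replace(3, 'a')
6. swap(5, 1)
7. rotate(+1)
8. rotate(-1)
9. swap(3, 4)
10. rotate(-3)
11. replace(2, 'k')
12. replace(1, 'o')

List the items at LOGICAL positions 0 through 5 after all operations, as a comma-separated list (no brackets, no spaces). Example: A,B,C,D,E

Answer: F,o,k,E,D,B

Derivation:
After op 1 (swap(5, 4)): offset=0, physical=[A,B,C,D,F,E], logical=[A,B,C,D,F,E]
After op 2 (swap(4, 3)): offset=0, physical=[A,B,C,F,D,E], logical=[A,B,C,F,D,E]
After op 3 (rotate(+2)): offset=2, physical=[A,B,C,F,D,E], logical=[C,F,D,E,A,B]
After op 4 (rotate(+3)): offset=5, physical=[A,B,C,F,D,E], logical=[E,A,B,C,F,D]
After op 5 (replace(3, 'a')): offset=5, physical=[A,B,a,F,D,E], logical=[E,A,B,a,F,D]
After op 6 (swap(5, 1)): offset=5, physical=[D,B,a,F,A,E], logical=[E,D,B,a,F,A]
After op 7 (rotate(+1)): offset=0, physical=[D,B,a,F,A,E], logical=[D,B,a,F,A,E]
After op 8 (rotate(-1)): offset=5, physical=[D,B,a,F,A,E], logical=[E,D,B,a,F,A]
After op 9 (swap(3, 4)): offset=5, physical=[D,B,F,a,A,E], logical=[E,D,B,F,a,A]
After op 10 (rotate(-3)): offset=2, physical=[D,B,F,a,A,E], logical=[F,a,A,E,D,B]
After op 11 (replace(2, 'k')): offset=2, physical=[D,B,F,a,k,E], logical=[F,a,k,E,D,B]
After op 12 (replace(1, 'o')): offset=2, physical=[D,B,F,o,k,E], logical=[F,o,k,E,D,B]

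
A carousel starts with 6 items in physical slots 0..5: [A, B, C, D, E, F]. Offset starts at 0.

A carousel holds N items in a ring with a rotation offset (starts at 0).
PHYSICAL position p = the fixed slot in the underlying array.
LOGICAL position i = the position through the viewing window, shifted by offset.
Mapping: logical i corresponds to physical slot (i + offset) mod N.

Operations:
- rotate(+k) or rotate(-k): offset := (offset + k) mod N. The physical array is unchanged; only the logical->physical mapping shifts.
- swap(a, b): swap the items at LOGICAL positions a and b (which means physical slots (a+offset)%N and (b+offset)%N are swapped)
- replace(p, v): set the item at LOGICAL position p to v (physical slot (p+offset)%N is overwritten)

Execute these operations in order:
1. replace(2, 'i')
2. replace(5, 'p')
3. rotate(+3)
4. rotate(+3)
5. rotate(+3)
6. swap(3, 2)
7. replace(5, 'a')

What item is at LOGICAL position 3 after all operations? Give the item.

Answer: p

Derivation:
After op 1 (replace(2, 'i')): offset=0, physical=[A,B,i,D,E,F], logical=[A,B,i,D,E,F]
After op 2 (replace(5, 'p')): offset=0, physical=[A,B,i,D,E,p], logical=[A,B,i,D,E,p]
After op 3 (rotate(+3)): offset=3, physical=[A,B,i,D,E,p], logical=[D,E,p,A,B,i]
After op 4 (rotate(+3)): offset=0, physical=[A,B,i,D,E,p], logical=[A,B,i,D,E,p]
After op 5 (rotate(+3)): offset=3, physical=[A,B,i,D,E,p], logical=[D,E,p,A,B,i]
After op 6 (swap(3, 2)): offset=3, physical=[p,B,i,D,E,A], logical=[D,E,A,p,B,i]
After op 7 (replace(5, 'a')): offset=3, physical=[p,B,a,D,E,A], logical=[D,E,A,p,B,a]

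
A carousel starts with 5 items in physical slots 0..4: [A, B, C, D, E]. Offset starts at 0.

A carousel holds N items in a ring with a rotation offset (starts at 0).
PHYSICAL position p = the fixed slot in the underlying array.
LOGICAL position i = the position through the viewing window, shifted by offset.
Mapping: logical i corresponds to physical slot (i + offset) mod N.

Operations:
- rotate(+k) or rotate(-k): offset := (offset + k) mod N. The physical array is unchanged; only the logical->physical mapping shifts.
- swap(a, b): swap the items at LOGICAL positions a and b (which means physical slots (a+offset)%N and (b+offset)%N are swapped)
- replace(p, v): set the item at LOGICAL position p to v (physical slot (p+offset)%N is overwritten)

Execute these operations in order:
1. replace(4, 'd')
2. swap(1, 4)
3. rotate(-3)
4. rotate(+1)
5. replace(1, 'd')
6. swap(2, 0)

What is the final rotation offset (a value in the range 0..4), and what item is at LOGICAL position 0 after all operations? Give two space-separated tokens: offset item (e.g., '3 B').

After op 1 (replace(4, 'd')): offset=0, physical=[A,B,C,D,d], logical=[A,B,C,D,d]
After op 2 (swap(1, 4)): offset=0, physical=[A,d,C,D,B], logical=[A,d,C,D,B]
After op 3 (rotate(-3)): offset=2, physical=[A,d,C,D,B], logical=[C,D,B,A,d]
After op 4 (rotate(+1)): offset=3, physical=[A,d,C,D,B], logical=[D,B,A,d,C]
After op 5 (replace(1, 'd')): offset=3, physical=[A,d,C,D,d], logical=[D,d,A,d,C]
After op 6 (swap(2, 0)): offset=3, physical=[D,d,C,A,d], logical=[A,d,D,d,C]

Answer: 3 A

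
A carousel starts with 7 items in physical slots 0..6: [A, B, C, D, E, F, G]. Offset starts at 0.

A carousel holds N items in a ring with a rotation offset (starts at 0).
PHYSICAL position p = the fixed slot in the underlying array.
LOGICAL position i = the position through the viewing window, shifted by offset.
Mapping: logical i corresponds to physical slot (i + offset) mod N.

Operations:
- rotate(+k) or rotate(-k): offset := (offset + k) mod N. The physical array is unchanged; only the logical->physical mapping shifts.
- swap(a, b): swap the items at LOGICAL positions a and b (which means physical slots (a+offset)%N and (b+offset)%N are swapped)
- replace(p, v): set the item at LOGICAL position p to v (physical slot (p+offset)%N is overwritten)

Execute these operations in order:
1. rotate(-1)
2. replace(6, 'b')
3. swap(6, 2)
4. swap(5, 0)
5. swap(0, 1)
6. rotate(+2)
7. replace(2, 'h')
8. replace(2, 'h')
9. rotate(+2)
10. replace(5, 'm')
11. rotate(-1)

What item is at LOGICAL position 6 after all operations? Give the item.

After op 1 (rotate(-1)): offset=6, physical=[A,B,C,D,E,F,G], logical=[G,A,B,C,D,E,F]
After op 2 (replace(6, 'b')): offset=6, physical=[A,B,C,D,E,b,G], logical=[G,A,B,C,D,E,b]
After op 3 (swap(6, 2)): offset=6, physical=[A,b,C,D,E,B,G], logical=[G,A,b,C,D,E,B]
After op 4 (swap(5, 0)): offset=6, physical=[A,b,C,D,G,B,E], logical=[E,A,b,C,D,G,B]
After op 5 (swap(0, 1)): offset=6, physical=[E,b,C,D,G,B,A], logical=[A,E,b,C,D,G,B]
After op 6 (rotate(+2)): offset=1, physical=[E,b,C,D,G,B,A], logical=[b,C,D,G,B,A,E]
After op 7 (replace(2, 'h')): offset=1, physical=[E,b,C,h,G,B,A], logical=[b,C,h,G,B,A,E]
After op 8 (replace(2, 'h')): offset=1, physical=[E,b,C,h,G,B,A], logical=[b,C,h,G,B,A,E]
After op 9 (rotate(+2)): offset=3, physical=[E,b,C,h,G,B,A], logical=[h,G,B,A,E,b,C]
After op 10 (replace(5, 'm')): offset=3, physical=[E,m,C,h,G,B,A], logical=[h,G,B,A,E,m,C]
After op 11 (rotate(-1)): offset=2, physical=[E,m,C,h,G,B,A], logical=[C,h,G,B,A,E,m]

Answer: m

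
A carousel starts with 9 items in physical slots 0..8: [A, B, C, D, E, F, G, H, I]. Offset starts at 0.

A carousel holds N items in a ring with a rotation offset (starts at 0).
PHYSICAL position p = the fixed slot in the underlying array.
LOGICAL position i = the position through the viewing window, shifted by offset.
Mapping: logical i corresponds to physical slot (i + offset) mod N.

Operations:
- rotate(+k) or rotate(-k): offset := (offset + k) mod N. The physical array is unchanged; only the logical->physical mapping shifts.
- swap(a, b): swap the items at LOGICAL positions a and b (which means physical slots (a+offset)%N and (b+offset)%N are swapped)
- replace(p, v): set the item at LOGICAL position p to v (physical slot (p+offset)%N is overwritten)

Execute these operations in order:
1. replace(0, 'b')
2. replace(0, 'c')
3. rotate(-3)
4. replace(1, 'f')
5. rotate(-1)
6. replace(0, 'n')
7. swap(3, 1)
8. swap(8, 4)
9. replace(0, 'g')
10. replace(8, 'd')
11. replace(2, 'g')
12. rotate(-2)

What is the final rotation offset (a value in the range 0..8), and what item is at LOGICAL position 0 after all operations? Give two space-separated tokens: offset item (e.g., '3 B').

Answer: 3 D

Derivation:
After op 1 (replace(0, 'b')): offset=0, physical=[b,B,C,D,E,F,G,H,I], logical=[b,B,C,D,E,F,G,H,I]
After op 2 (replace(0, 'c')): offset=0, physical=[c,B,C,D,E,F,G,H,I], logical=[c,B,C,D,E,F,G,H,I]
After op 3 (rotate(-3)): offset=6, physical=[c,B,C,D,E,F,G,H,I], logical=[G,H,I,c,B,C,D,E,F]
After op 4 (replace(1, 'f')): offset=6, physical=[c,B,C,D,E,F,G,f,I], logical=[G,f,I,c,B,C,D,E,F]
After op 5 (rotate(-1)): offset=5, physical=[c,B,C,D,E,F,G,f,I], logical=[F,G,f,I,c,B,C,D,E]
After op 6 (replace(0, 'n')): offset=5, physical=[c,B,C,D,E,n,G,f,I], logical=[n,G,f,I,c,B,C,D,E]
After op 7 (swap(3, 1)): offset=5, physical=[c,B,C,D,E,n,I,f,G], logical=[n,I,f,G,c,B,C,D,E]
After op 8 (swap(8, 4)): offset=5, physical=[E,B,C,D,c,n,I,f,G], logical=[n,I,f,G,E,B,C,D,c]
After op 9 (replace(0, 'g')): offset=5, physical=[E,B,C,D,c,g,I,f,G], logical=[g,I,f,G,E,B,C,D,c]
After op 10 (replace(8, 'd')): offset=5, physical=[E,B,C,D,d,g,I,f,G], logical=[g,I,f,G,E,B,C,D,d]
After op 11 (replace(2, 'g')): offset=5, physical=[E,B,C,D,d,g,I,g,G], logical=[g,I,g,G,E,B,C,D,d]
After op 12 (rotate(-2)): offset=3, physical=[E,B,C,D,d,g,I,g,G], logical=[D,d,g,I,g,G,E,B,C]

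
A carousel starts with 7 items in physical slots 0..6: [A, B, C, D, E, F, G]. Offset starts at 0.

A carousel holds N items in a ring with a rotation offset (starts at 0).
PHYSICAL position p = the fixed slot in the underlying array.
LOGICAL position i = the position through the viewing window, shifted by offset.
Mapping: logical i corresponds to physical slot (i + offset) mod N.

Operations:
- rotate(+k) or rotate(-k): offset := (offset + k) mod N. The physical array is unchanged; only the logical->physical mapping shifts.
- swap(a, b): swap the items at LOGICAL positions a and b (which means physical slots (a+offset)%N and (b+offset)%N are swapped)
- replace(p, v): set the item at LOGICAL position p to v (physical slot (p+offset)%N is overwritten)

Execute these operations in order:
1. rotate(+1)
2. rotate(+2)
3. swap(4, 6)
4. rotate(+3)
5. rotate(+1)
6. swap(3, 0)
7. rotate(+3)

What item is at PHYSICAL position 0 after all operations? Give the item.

After op 1 (rotate(+1)): offset=1, physical=[A,B,C,D,E,F,G], logical=[B,C,D,E,F,G,A]
After op 2 (rotate(+2)): offset=3, physical=[A,B,C,D,E,F,G], logical=[D,E,F,G,A,B,C]
After op 3 (swap(4, 6)): offset=3, physical=[C,B,A,D,E,F,G], logical=[D,E,F,G,C,B,A]
After op 4 (rotate(+3)): offset=6, physical=[C,B,A,D,E,F,G], logical=[G,C,B,A,D,E,F]
After op 5 (rotate(+1)): offset=0, physical=[C,B,A,D,E,F,G], logical=[C,B,A,D,E,F,G]
After op 6 (swap(3, 0)): offset=0, physical=[D,B,A,C,E,F,G], logical=[D,B,A,C,E,F,G]
After op 7 (rotate(+3)): offset=3, physical=[D,B,A,C,E,F,G], logical=[C,E,F,G,D,B,A]

Answer: D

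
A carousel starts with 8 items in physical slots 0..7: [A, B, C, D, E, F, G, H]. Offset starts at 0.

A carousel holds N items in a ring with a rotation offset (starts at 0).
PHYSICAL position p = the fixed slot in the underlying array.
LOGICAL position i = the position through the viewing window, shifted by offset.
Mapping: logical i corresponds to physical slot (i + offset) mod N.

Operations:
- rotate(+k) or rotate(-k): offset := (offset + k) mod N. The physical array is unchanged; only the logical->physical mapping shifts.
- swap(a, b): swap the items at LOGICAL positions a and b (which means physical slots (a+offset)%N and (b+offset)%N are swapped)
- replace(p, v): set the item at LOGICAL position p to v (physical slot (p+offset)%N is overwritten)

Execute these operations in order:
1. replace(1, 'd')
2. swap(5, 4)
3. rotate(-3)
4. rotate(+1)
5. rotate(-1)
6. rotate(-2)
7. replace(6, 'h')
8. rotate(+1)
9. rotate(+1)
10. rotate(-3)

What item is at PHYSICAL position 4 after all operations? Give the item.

After op 1 (replace(1, 'd')): offset=0, physical=[A,d,C,D,E,F,G,H], logical=[A,d,C,D,E,F,G,H]
After op 2 (swap(5, 4)): offset=0, physical=[A,d,C,D,F,E,G,H], logical=[A,d,C,D,F,E,G,H]
After op 3 (rotate(-3)): offset=5, physical=[A,d,C,D,F,E,G,H], logical=[E,G,H,A,d,C,D,F]
After op 4 (rotate(+1)): offset=6, physical=[A,d,C,D,F,E,G,H], logical=[G,H,A,d,C,D,F,E]
After op 5 (rotate(-1)): offset=5, physical=[A,d,C,D,F,E,G,H], logical=[E,G,H,A,d,C,D,F]
After op 6 (rotate(-2)): offset=3, physical=[A,d,C,D,F,E,G,H], logical=[D,F,E,G,H,A,d,C]
After op 7 (replace(6, 'h')): offset=3, physical=[A,h,C,D,F,E,G,H], logical=[D,F,E,G,H,A,h,C]
After op 8 (rotate(+1)): offset=4, physical=[A,h,C,D,F,E,G,H], logical=[F,E,G,H,A,h,C,D]
After op 9 (rotate(+1)): offset=5, physical=[A,h,C,D,F,E,G,H], logical=[E,G,H,A,h,C,D,F]
After op 10 (rotate(-3)): offset=2, physical=[A,h,C,D,F,E,G,H], logical=[C,D,F,E,G,H,A,h]

Answer: F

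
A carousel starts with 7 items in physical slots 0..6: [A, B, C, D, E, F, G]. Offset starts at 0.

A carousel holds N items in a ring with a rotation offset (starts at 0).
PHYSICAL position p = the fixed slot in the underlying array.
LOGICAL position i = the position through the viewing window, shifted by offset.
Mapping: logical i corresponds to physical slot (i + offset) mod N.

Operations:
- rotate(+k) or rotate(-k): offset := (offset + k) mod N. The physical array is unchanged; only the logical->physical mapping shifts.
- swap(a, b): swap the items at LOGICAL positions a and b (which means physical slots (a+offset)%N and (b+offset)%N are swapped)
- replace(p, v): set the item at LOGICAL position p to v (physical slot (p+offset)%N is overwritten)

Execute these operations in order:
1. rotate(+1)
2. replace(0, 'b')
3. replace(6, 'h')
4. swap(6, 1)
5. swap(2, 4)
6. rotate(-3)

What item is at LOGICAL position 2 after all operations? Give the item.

After op 1 (rotate(+1)): offset=1, physical=[A,B,C,D,E,F,G], logical=[B,C,D,E,F,G,A]
After op 2 (replace(0, 'b')): offset=1, physical=[A,b,C,D,E,F,G], logical=[b,C,D,E,F,G,A]
After op 3 (replace(6, 'h')): offset=1, physical=[h,b,C,D,E,F,G], logical=[b,C,D,E,F,G,h]
After op 4 (swap(6, 1)): offset=1, physical=[C,b,h,D,E,F,G], logical=[b,h,D,E,F,G,C]
After op 5 (swap(2, 4)): offset=1, physical=[C,b,h,F,E,D,G], logical=[b,h,F,E,D,G,C]
After op 6 (rotate(-3)): offset=5, physical=[C,b,h,F,E,D,G], logical=[D,G,C,b,h,F,E]

Answer: C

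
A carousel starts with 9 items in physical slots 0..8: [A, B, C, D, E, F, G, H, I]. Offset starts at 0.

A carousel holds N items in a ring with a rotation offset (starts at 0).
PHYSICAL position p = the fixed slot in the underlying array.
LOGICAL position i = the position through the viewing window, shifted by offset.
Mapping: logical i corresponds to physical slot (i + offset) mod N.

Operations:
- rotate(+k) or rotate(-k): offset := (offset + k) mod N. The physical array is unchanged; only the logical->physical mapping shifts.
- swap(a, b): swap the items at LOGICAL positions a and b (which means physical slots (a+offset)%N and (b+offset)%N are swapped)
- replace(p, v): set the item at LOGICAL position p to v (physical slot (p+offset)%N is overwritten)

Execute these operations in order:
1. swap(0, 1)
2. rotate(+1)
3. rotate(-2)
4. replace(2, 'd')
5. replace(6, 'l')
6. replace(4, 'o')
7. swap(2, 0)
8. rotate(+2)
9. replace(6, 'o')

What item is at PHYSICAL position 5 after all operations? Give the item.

After op 1 (swap(0, 1)): offset=0, physical=[B,A,C,D,E,F,G,H,I], logical=[B,A,C,D,E,F,G,H,I]
After op 2 (rotate(+1)): offset=1, physical=[B,A,C,D,E,F,G,H,I], logical=[A,C,D,E,F,G,H,I,B]
After op 3 (rotate(-2)): offset=8, physical=[B,A,C,D,E,F,G,H,I], logical=[I,B,A,C,D,E,F,G,H]
After op 4 (replace(2, 'd')): offset=8, physical=[B,d,C,D,E,F,G,H,I], logical=[I,B,d,C,D,E,F,G,H]
After op 5 (replace(6, 'l')): offset=8, physical=[B,d,C,D,E,l,G,H,I], logical=[I,B,d,C,D,E,l,G,H]
After op 6 (replace(4, 'o')): offset=8, physical=[B,d,C,o,E,l,G,H,I], logical=[I,B,d,C,o,E,l,G,H]
After op 7 (swap(2, 0)): offset=8, physical=[B,I,C,o,E,l,G,H,d], logical=[d,B,I,C,o,E,l,G,H]
After op 8 (rotate(+2)): offset=1, physical=[B,I,C,o,E,l,G,H,d], logical=[I,C,o,E,l,G,H,d,B]
After op 9 (replace(6, 'o')): offset=1, physical=[B,I,C,o,E,l,G,o,d], logical=[I,C,o,E,l,G,o,d,B]

Answer: l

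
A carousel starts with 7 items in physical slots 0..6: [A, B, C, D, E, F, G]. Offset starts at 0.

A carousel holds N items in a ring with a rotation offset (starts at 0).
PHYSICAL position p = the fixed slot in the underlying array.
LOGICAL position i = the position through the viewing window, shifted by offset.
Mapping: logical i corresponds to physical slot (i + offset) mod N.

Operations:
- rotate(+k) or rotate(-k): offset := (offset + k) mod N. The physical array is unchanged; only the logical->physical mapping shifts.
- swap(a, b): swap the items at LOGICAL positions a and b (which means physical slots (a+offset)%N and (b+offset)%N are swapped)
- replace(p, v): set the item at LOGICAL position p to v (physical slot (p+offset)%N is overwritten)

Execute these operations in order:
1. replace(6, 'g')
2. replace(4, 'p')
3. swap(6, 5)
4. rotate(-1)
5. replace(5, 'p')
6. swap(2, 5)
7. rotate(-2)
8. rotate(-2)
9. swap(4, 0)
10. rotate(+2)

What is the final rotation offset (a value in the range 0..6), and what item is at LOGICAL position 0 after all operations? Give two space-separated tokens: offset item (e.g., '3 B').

After op 1 (replace(6, 'g')): offset=0, physical=[A,B,C,D,E,F,g], logical=[A,B,C,D,E,F,g]
After op 2 (replace(4, 'p')): offset=0, physical=[A,B,C,D,p,F,g], logical=[A,B,C,D,p,F,g]
After op 3 (swap(6, 5)): offset=0, physical=[A,B,C,D,p,g,F], logical=[A,B,C,D,p,g,F]
After op 4 (rotate(-1)): offset=6, physical=[A,B,C,D,p,g,F], logical=[F,A,B,C,D,p,g]
After op 5 (replace(5, 'p')): offset=6, physical=[A,B,C,D,p,g,F], logical=[F,A,B,C,D,p,g]
After op 6 (swap(2, 5)): offset=6, physical=[A,p,C,D,B,g,F], logical=[F,A,p,C,D,B,g]
After op 7 (rotate(-2)): offset=4, physical=[A,p,C,D,B,g,F], logical=[B,g,F,A,p,C,D]
After op 8 (rotate(-2)): offset=2, physical=[A,p,C,D,B,g,F], logical=[C,D,B,g,F,A,p]
After op 9 (swap(4, 0)): offset=2, physical=[A,p,F,D,B,g,C], logical=[F,D,B,g,C,A,p]
After op 10 (rotate(+2)): offset=4, physical=[A,p,F,D,B,g,C], logical=[B,g,C,A,p,F,D]

Answer: 4 B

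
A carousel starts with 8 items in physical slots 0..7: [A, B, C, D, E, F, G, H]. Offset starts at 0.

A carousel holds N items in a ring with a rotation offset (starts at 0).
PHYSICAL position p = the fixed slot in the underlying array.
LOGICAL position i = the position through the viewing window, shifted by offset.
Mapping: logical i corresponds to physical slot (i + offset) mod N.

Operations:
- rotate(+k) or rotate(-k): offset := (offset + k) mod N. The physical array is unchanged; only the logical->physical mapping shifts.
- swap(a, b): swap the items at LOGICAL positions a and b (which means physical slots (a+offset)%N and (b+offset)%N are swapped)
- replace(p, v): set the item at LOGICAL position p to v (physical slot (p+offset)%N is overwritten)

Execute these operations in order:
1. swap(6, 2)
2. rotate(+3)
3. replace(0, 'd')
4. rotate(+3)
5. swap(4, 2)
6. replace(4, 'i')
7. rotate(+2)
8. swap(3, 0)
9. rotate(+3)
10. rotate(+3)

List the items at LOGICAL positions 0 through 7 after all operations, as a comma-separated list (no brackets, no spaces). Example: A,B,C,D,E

After op 1 (swap(6, 2)): offset=0, physical=[A,B,G,D,E,F,C,H], logical=[A,B,G,D,E,F,C,H]
After op 2 (rotate(+3)): offset=3, physical=[A,B,G,D,E,F,C,H], logical=[D,E,F,C,H,A,B,G]
After op 3 (replace(0, 'd')): offset=3, physical=[A,B,G,d,E,F,C,H], logical=[d,E,F,C,H,A,B,G]
After op 4 (rotate(+3)): offset=6, physical=[A,B,G,d,E,F,C,H], logical=[C,H,A,B,G,d,E,F]
After op 5 (swap(4, 2)): offset=6, physical=[G,B,A,d,E,F,C,H], logical=[C,H,G,B,A,d,E,F]
After op 6 (replace(4, 'i')): offset=6, physical=[G,B,i,d,E,F,C,H], logical=[C,H,G,B,i,d,E,F]
After op 7 (rotate(+2)): offset=0, physical=[G,B,i,d,E,F,C,H], logical=[G,B,i,d,E,F,C,H]
After op 8 (swap(3, 0)): offset=0, physical=[d,B,i,G,E,F,C,H], logical=[d,B,i,G,E,F,C,H]
After op 9 (rotate(+3)): offset=3, physical=[d,B,i,G,E,F,C,H], logical=[G,E,F,C,H,d,B,i]
After op 10 (rotate(+3)): offset=6, physical=[d,B,i,G,E,F,C,H], logical=[C,H,d,B,i,G,E,F]

Answer: C,H,d,B,i,G,E,F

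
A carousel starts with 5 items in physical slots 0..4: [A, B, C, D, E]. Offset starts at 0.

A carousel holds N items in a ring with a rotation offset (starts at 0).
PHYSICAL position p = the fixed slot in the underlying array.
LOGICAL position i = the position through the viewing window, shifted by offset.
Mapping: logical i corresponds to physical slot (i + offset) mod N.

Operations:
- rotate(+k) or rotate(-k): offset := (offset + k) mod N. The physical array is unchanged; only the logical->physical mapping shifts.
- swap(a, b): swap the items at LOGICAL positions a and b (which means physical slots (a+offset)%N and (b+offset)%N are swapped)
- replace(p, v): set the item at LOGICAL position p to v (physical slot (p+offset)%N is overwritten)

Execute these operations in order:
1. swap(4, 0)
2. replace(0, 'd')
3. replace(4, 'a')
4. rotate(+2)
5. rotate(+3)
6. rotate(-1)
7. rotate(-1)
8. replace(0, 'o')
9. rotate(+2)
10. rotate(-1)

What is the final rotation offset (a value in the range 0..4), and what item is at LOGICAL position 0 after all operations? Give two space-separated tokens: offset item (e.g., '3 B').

After op 1 (swap(4, 0)): offset=0, physical=[E,B,C,D,A], logical=[E,B,C,D,A]
After op 2 (replace(0, 'd')): offset=0, physical=[d,B,C,D,A], logical=[d,B,C,D,A]
After op 3 (replace(4, 'a')): offset=0, physical=[d,B,C,D,a], logical=[d,B,C,D,a]
After op 4 (rotate(+2)): offset=2, physical=[d,B,C,D,a], logical=[C,D,a,d,B]
After op 5 (rotate(+3)): offset=0, physical=[d,B,C,D,a], logical=[d,B,C,D,a]
After op 6 (rotate(-1)): offset=4, physical=[d,B,C,D,a], logical=[a,d,B,C,D]
After op 7 (rotate(-1)): offset=3, physical=[d,B,C,D,a], logical=[D,a,d,B,C]
After op 8 (replace(0, 'o')): offset=3, physical=[d,B,C,o,a], logical=[o,a,d,B,C]
After op 9 (rotate(+2)): offset=0, physical=[d,B,C,o,a], logical=[d,B,C,o,a]
After op 10 (rotate(-1)): offset=4, physical=[d,B,C,o,a], logical=[a,d,B,C,o]

Answer: 4 a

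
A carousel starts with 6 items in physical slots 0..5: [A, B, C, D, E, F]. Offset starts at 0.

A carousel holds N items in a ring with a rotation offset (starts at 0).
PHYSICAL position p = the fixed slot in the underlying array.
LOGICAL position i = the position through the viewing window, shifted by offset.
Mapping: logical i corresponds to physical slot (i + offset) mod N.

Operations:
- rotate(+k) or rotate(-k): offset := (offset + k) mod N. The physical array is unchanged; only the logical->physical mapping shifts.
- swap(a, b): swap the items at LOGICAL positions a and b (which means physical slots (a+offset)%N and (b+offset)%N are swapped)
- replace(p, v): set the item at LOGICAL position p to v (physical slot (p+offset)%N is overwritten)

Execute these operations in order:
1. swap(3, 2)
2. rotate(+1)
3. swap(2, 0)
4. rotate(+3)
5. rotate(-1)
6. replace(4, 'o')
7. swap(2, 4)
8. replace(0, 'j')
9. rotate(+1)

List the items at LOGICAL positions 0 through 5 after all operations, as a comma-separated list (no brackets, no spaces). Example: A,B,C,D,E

After op 1 (swap(3, 2)): offset=0, physical=[A,B,D,C,E,F], logical=[A,B,D,C,E,F]
After op 2 (rotate(+1)): offset=1, physical=[A,B,D,C,E,F], logical=[B,D,C,E,F,A]
After op 3 (swap(2, 0)): offset=1, physical=[A,C,D,B,E,F], logical=[C,D,B,E,F,A]
After op 4 (rotate(+3)): offset=4, physical=[A,C,D,B,E,F], logical=[E,F,A,C,D,B]
After op 5 (rotate(-1)): offset=3, physical=[A,C,D,B,E,F], logical=[B,E,F,A,C,D]
After op 6 (replace(4, 'o')): offset=3, physical=[A,o,D,B,E,F], logical=[B,E,F,A,o,D]
After op 7 (swap(2, 4)): offset=3, physical=[A,F,D,B,E,o], logical=[B,E,o,A,F,D]
After op 8 (replace(0, 'j')): offset=3, physical=[A,F,D,j,E,o], logical=[j,E,o,A,F,D]
After op 9 (rotate(+1)): offset=4, physical=[A,F,D,j,E,o], logical=[E,o,A,F,D,j]

Answer: E,o,A,F,D,j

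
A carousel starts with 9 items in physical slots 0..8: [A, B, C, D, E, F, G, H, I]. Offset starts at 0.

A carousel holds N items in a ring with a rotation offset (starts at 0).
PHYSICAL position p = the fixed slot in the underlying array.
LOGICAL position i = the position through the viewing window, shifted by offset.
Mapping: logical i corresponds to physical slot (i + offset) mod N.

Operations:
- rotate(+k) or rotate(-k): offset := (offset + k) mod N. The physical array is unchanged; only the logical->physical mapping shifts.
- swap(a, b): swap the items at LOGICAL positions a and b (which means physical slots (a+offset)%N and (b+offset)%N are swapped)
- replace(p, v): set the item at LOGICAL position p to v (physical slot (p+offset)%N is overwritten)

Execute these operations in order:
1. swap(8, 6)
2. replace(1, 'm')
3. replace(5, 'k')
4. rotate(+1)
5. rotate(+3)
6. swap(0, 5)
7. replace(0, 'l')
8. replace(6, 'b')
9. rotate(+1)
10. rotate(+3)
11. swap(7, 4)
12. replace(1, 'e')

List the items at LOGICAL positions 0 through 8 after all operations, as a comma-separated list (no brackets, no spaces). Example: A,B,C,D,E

After op 1 (swap(8, 6)): offset=0, physical=[A,B,C,D,E,F,I,H,G], logical=[A,B,C,D,E,F,I,H,G]
After op 2 (replace(1, 'm')): offset=0, physical=[A,m,C,D,E,F,I,H,G], logical=[A,m,C,D,E,F,I,H,G]
After op 3 (replace(5, 'k')): offset=0, physical=[A,m,C,D,E,k,I,H,G], logical=[A,m,C,D,E,k,I,H,G]
After op 4 (rotate(+1)): offset=1, physical=[A,m,C,D,E,k,I,H,G], logical=[m,C,D,E,k,I,H,G,A]
After op 5 (rotate(+3)): offset=4, physical=[A,m,C,D,E,k,I,H,G], logical=[E,k,I,H,G,A,m,C,D]
After op 6 (swap(0, 5)): offset=4, physical=[E,m,C,D,A,k,I,H,G], logical=[A,k,I,H,G,E,m,C,D]
After op 7 (replace(0, 'l')): offset=4, physical=[E,m,C,D,l,k,I,H,G], logical=[l,k,I,H,G,E,m,C,D]
After op 8 (replace(6, 'b')): offset=4, physical=[E,b,C,D,l,k,I,H,G], logical=[l,k,I,H,G,E,b,C,D]
After op 9 (rotate(+1)): offset=5, physical=[E,b,C,D,l,k,I,H,G], logical=[k,I,H,G,E,b,C,D,l]
After op 10 (rotate(+3)): offset=8, physical=[E,b,C,D,l,k,I,H,G], logical=[G,E,b,C,D,l,k,I,H]
After op 11 (swap(7, 4)): offset=8, physical=[E,b,C,I,l,k,D,H,G], logical=[G,E,b,C,I,l,k,D,H]
After op 12 (replace(1, 'e')): offset=8, physical=[e,b,C,I,l,k,D,H,G], logical=[G,e,b,C,I,l,k,D,H]

Answer: G,e,b,C,I,l,k,D,H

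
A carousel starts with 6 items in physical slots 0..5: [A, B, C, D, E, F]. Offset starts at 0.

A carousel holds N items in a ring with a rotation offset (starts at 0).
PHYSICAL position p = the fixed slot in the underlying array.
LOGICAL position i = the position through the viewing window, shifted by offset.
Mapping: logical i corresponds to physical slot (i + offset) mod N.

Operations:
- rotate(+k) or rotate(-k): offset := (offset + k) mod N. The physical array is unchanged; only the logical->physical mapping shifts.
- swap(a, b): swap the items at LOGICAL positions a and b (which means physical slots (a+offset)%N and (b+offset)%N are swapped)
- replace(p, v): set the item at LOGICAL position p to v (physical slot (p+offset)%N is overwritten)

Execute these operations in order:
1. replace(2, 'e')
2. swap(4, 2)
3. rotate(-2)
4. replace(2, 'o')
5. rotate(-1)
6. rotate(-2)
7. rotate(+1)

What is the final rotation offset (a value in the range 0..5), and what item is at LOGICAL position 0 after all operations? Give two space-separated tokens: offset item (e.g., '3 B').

Answer: 2 E

Derivation:
After op 1 (replace(2, 'e')): offset=0, physical=[A,B,e,D,E,F], logical=[A,B,e,D,E,F]
After op 2 (swap(4, 2)): offset=0, physical=[A,B,E,D,e,F], logical=[A,B,E,D,e,F]
After op 3 (rotate(-2)): offset=4, physical=[A,B,E,D,e,F], logical=[e,F,A,B,E,D]
After op 4 (replace(2, 'o')): offset=4, physical=[o,B,E,D,e,F], logical=[e,F,o,B,E,D]
After op 5 (rotate(-1)): offset=3, physical=[o,B,E,D,e,F], logical=[D,e,F,o,B,E]
After op 6 (rotate(-2)): offset=1, physical=[o,B,E,D,e,F], logical=[B,E,D,e,F,o]
After op 7 (rotate(+1)): offset=2, physical=[o,B,E,D,e,F], logical=[E,D,e,F,o,B]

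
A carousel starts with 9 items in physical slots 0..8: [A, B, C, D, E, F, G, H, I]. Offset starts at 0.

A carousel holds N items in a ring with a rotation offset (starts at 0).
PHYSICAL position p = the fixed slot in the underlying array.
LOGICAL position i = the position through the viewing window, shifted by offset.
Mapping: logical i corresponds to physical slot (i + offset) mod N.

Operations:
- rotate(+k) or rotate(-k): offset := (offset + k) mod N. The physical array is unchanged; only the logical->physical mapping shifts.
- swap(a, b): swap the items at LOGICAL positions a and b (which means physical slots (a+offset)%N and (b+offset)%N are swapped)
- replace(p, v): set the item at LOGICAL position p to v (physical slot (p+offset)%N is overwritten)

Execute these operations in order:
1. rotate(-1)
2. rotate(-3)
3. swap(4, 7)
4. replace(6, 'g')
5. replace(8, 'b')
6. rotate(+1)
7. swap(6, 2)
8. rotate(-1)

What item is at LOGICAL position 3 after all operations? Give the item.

Answer: A

Derivation:
After op 1 (rotate(-1)): offset=8, physical=[A,B,C,D,E,F,G,H,I], logical=[I,A,B,C,D,E,F,G,H]
After op 2 (rotate(-3)): offset=5, physical=[A,B,C,D,E,F,G,H,I], logical=[F,G,H,I,A,B,C,D,E]
After op 3 (swap(4, 7)): offset=5, physical=[D,B,C,A,E,F,G,H,I], logical=[F,G,H,I,D,B,C,A,E]
After op 4 (replace(6, 'g')): offset=5, physical=[D,B,g,A,E,F,G,H,I], logical=[F,G,H,I,D,B,g,A,E]
After op 5 (replace(8, 'b')): offset=5, physical=[D,B,g,A,b,F,G,H,I], logical=[F,G,H,I,D,B,g,A,b]
After op 6 (rotate(+1)): offset=6, physical=[D,B,g,A,b,F,G,H,I], logical=[G,H,I,D,B,g,A,b,F]
After op 7 (swap(6, 2)): offset=6, physical=[D,B,g,I,b,F,G,H,A], logical=[G,H,A,D,B,g,I,b,F]
After op 8 (rotate(-1)): offset=5, physical=[D,B,g,I,b,F,G,H,A], logical=[F,G,H,A,D,B,g,I,b]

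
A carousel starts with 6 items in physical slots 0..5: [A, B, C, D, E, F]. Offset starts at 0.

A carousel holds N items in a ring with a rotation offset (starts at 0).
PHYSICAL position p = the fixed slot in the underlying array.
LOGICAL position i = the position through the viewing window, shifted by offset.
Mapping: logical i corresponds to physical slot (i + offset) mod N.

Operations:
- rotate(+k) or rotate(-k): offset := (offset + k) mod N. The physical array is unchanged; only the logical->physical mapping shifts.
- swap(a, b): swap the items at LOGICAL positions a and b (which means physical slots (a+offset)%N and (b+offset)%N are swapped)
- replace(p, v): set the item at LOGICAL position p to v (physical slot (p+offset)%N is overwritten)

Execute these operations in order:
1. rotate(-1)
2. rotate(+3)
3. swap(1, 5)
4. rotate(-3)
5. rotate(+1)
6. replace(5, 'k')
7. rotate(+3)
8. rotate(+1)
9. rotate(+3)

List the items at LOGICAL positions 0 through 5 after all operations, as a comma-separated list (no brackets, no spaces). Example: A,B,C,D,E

After op 1 (rotate(-1)): offset=5, physical=[A,B,C,D,E,F], logical=[F,A,B,C,D,E]
After op 2 (rotate(+3)): offset=2, physical=[A,B,C,D,E,F], logical=[C,D,E,F,A,B]
After op 3 (swap(1, 5)): offset=2, physical=[A,D,C,B,E,F], logical=[C,B,E,F,A,D]
After op 4 (rotate(-3)): offset=5, physical=[A,D,C,B,E,F], logical=[F,A,D,C,B,E]
After op 5 (rotate(+1)): offset=0, physical=[A,D,C,B,E,F], logical=[A,D,C,B,E,F]
After op 6 (replace(5, 'k')): offset=0, physical=[A,D,C,B,E,k], logical=[A,D,C,B,E,k]
After op 7 (rotate(+3)): offset=3, physical=[A,D,C,B,E,k], logical=[B,E,k,A,D,C]
After op 8 (rotate(+1)): offset=4, physical=[A,D,C,B,E,k], logical=[E,k,A,D,C,B]
After op 9 (rotate(+3)): offset=1, physical=[A,D,C,B,E,k], logical=[D,C,B,E,k,A]

Answer: D,C,B,E,k,A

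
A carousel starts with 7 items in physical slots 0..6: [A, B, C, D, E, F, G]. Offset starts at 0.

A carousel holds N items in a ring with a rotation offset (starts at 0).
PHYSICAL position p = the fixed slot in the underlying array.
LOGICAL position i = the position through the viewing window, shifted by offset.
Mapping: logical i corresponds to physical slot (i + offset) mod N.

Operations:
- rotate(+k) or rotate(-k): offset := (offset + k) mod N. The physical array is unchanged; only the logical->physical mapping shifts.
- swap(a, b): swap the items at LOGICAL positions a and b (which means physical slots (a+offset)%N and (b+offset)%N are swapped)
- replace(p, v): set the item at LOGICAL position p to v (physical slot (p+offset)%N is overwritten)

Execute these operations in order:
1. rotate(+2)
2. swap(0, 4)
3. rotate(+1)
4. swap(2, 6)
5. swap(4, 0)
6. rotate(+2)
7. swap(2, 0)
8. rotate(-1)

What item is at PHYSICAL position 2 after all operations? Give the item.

Answer: F

Derivation:
After op 1 (rotate(+2)): offset=2, physical=[A,B,C,D,E,F,G], logical=[C,D,E,F,G,A,B]
After op 2 (swap(0, 4)): offset=2, physical=[A,B,G,D,E,F,C], logical=[G,D,E,F,C,A,B]
After op 3 (rotate(+1)): offset=3, physical=[A,B,G,D,E,F,C], logical=[D,E,F,C,A,B,G]
After op 4 (swap(2, 6)): offset=3, physical=[A,B,F,D,E,G,C], logical=[D,E,G,C,A,B,F]
After op 5 (swap(4, 0)): offset=3, physical=[D,B,F,A,E,G,C], logical=[A,E,G,C,D,B,F]
After op 6 (rotate(+2)): offset=5, physical=[D,B,F,A,E,G,C], logical=[G,C,D,B,F,A,E]
After op 7 (swap(2, 0)): offset=5, physical=[G,B,F,A,E,D,C], logical=[D,C,G,B,F,A,E]
After op 8 (rotate(-1)): offset=4, physical=[G,B,F,A,E,D,C], logical=[E,D,C,G,B,F,A]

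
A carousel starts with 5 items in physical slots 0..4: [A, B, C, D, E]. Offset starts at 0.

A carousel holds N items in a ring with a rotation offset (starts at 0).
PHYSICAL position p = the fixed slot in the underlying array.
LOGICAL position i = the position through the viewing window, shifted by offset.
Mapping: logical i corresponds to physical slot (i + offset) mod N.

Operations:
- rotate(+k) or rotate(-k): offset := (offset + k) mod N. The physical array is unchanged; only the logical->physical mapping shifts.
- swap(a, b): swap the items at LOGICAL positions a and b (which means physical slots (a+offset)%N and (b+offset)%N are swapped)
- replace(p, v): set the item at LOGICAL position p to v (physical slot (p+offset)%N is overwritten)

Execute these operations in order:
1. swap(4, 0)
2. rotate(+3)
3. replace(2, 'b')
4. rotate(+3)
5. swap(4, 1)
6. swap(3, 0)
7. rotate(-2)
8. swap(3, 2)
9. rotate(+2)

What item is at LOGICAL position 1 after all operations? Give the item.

Answer: A

Derivation:
After op 1 (swap(4, 0)): offset=0, physical=[E,B,C,D,A], logical=[E,B,C,D,A]
After op 2 (rotate(+3)): offset=3, physical=[E,B,C,D,A], logical=[D,A,E,B,C]
After op 3 (replace(2, 'b')): offset=3, physical=[b,B,C,D,A], logical=[D,A,b,B,C]
After op 4 (rotate(+3)): offset=1, physical=[b,B,C,D,A], logical=[B,C,D,A,b]
After op 5 (swap(4, 1)): offset=1, physical=[C,B,b,D,A], logical=[B,b,D,A,C]
After op 6 (swap(3, 0)): offset=1, physical=[C,A,b,D,B], logical=[A,b,D,B,C]
After op 7 (rotate(-2)): offset=4, physical=[C,A,b,D,B], logical=[B,C,A,b,D]
After op 8 (swap(3, 2)): offset=4, physical=[C,b,A,D,B], logical=[B,C,b,A,D]
After op 9 (rotate(+2)): offset=1, physical=[C,b,A,D,B], logical=[b,A,D,B,C]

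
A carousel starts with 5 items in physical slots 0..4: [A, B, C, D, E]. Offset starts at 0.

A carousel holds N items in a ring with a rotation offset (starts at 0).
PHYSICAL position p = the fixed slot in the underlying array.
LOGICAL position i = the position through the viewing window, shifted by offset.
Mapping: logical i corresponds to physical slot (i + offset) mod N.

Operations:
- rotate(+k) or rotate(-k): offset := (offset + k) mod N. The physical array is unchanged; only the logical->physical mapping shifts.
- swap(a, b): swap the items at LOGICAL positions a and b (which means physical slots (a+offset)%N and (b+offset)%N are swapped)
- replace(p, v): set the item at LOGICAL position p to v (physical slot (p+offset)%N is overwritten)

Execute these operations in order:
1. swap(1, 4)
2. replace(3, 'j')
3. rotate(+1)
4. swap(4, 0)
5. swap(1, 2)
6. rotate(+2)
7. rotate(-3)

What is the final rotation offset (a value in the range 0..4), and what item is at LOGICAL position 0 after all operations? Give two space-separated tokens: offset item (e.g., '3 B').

Answer: 0 E

Derivation:
After op 1 (swap(1, 4)): offset=0, physical=[A,E,C,D,B], logical=[A,E,C,D,B]
After op 2 (replace(3, 'j')): offset=0, physical=[A,E,C,j,B], logical=[A,E,C,j,B]
After op 3 (rotate(+1)): offset=1, physical=[A,E,C,j,B], logical=[E,C,j,B,A]
After op 4 (swap(4, 0)): offset=1, physical=[E,A,C,j,B], logical=[A,C,j,B,E]
After op 5 (swap(1, 2)): offset=1, physical=[E,A,j,C,B], logical=[A,j,C,B,E]
After op 6 (rotate(+2)): offset=3, physical=[E,A,j,C,B], logical=[C,B,E,A,j]
After op 7 (rotate(-3)): offset=0, physical=[E,A,j,C,B], logical=[E,A,j,C,B]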